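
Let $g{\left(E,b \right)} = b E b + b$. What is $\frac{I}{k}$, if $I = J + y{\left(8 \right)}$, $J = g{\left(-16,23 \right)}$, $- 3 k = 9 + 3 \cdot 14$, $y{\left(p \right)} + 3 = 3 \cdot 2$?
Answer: $\frac{8438}{17} \approx 496.35$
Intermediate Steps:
$g{\left(E,b \right)} = b + E b^{2}$ ($g{\left(E,b \right)} = E b b + b = E b^{2} + b = b + E b^{2}$)
$y{\left(p \right)} = 3$ ($y{\left(p \right)} = -3 + 3 \cdot 2 = -3 + 6 = 3$)
$k = -17$ ($k = - \frac{9 + 3 \cdot 14}{3} = - \frac{9 + 42}{3} = \left(- \frac{1}{3}\right) 51 = -17$)
$J = -8441$ ($J = 23 \left(1 - 368\right) = 23 \left(-367\right) = -8441$)
$I = -8438$ ($I = -8441 + 3 = -8438$)
$\frac{I}{k} = - \frac{8438}{-17} = \left(-8438\right) \left(- \frac{1}{17}\right) = \frac{8438}{17}$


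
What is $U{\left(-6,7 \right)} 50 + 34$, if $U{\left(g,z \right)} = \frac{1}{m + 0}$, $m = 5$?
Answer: $44$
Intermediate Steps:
$U{\left(g,z \right)} = \frac{1}{5}$ ($U{\left(g,z \right)} = \frac{1}{5 + 0} = \frac{1}{5}$)
$U{\left(-6,7 \right)} 50 + 34 = \frac{1}{5} \cdot 50 + 34 = 10 + 34 = 44$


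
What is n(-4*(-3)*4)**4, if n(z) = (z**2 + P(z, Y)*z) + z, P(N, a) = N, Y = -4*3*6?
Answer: 469950251728896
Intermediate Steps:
Y = -72 (Y = -12*6 = -72)
n(z) = z + 2*z**2 (n(z) = (z**2 + z*z) + z = (z**2 + z**2) + z = 2*z**2 + z = z + 2*z**2)
n(-4*(-3)*4)**4 = ((-4*(-3)*4)*(1 + 2*(-4*(-3)*4)))**4 = ((12*4)*(1 + 2*(12*4)))**4 = (48*(1 + 2*48))**4 = (48*(1 + 96))**4 = (48*97)**4 = 4656**4 = 469950251728896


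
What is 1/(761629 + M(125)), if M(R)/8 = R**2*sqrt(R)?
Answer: -761629/1373046266359 + 625000*sqrt(5)/1373046266359 ≈ 4.6314e-7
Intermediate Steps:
M(R) = 8*R**(5/2) (M(R) = 8*(R**2*sqrt(R)) = 8*R**(5/2))
1/(761629 + M(125)) = 1/(761629 + 8*125**(5/2)) = 1/(761629 + 8*(78125*sqrt(5))) = 1/(761629 + 625000*sqrt(5))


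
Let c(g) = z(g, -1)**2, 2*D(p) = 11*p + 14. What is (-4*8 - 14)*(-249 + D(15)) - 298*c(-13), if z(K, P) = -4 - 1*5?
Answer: -16801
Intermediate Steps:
D(p) = 7 + 11*p/2 (D(p) = (11*p + 14)/2 = (14 + 11*p)/2 = 7 + 11*p/2)
z(K, P) = -9 (z(K, P) = -4 - 5 = -9)
c(g) = 81 (c(g) = (-9)**2 = 81)
(-4*8 - 14)*(-249 + D(15)) - 298*c(-13) = (-4*8 - 14)*(-249 + (7 + (11/2)*15)) - 298*81 = (-32 - 14)*(-249 + (7 + 165/2)) - 24138 = -46*(-249 + 179/2) - 24138 = -46*(-319/2) - 24138 = 7337 - 24138 = -16801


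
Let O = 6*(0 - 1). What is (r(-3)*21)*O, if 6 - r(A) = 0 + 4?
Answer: -252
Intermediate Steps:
r(A) = 2 (r(A) = 6 - (0 + 4) = 6 - 1*4 = 6 - 4 = 2)
O = -6 (O = 6*(-1) = -6)
(r(-3)*21)*O = (2*21)*(-6) = 42*(-6) = -252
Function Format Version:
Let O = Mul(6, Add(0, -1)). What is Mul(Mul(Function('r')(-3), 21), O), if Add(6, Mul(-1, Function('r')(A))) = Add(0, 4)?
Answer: -252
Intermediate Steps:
Function('r')(A) = 2 (Function('r')(A) = Add(6, Mul(-1, Add(0, 4))) = Add(6, Mul(-1, 4)) = Add(6, -4) = 2)
O = -6 (O = Mul(6, -1) = -6)
Mul(Mul(Function('r')(-3), 21), O) = Mul(Mul(2, 21), -6) = Mul(42, -6) = -252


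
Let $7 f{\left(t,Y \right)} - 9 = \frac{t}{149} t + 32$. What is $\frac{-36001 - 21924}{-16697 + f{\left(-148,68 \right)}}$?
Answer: $\frac{60415775}{17386958} \approx 3.4748$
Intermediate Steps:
$f{\left(t,Y \right)} = \frac{41}{7} + \frac{t^{2}}{1043}$ ($f{\left(t,Y \right)} = \frac{9}{7} + \frac{\frac{t}{149} t + 32}{7} = \frac{9}{7} + \frac{\frac{t^{2}}{149} + 32}{7} = \frac{9}{7} + \frac{32 + \frac{t^{2}}{149}}{7} = \frac{9}{7} + \left(\frac{32}{7} + \frac{t^{2}}{1043}\right) = \frac{41}{7} + \frac{t^{2}}{1043}$)
$\frac{-36001 - 21924}{-16697 + f{\left(-148,68 \right)}} = \frac{-36001 - 21924}{-16697 + \left(\frac{41}{7} + \frac{\left(-148\right)^{2}}{1043}\right)} = - \frac{57925}{-16697 + \left(\frac{41}{7} + \frac{1}{1043} \cdot 21904\right)} = - \frac{57925}{-16697 + \left(\frac{41}{7} + \frac{21904}{1043}\right)} = - \frac{57925}{-16697 + \frac{28013}{1043}} = - \frac{57925}{- \frac{17386958}{1043}} = \left(-57925\right) \left(- \frac{1043}{17386958}\right) = \frac{60415775}{17386958}$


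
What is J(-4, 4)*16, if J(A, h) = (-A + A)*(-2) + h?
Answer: 64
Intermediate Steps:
J(A, h) = h (J(A, h) = 0*(-2) + h = 0 + h = h)
J(-4, 4)*16 = 4*16 = 64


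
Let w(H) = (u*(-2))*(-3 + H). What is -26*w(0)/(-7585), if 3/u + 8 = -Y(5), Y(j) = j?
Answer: -36/7585 ≈ -0.0047462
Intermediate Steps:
u = -3/13 (u = 3/(-8 - 1*5) = 3/(-8 - 5) = 3/(-13) = 3*(-1/13) = -3/13 ≈ -0.23077)
w(H) = -18/13 + 6*H/13 (w(H) = (-3/13*(-2))*(-3 + H) = 6*(-3 + H)/13 = -18/13 + 6*H/13)
-26*w(0)/(-7585) = -26*(-18/13 + (6/13)*0)/(-7585) = -26*(-18/13 + 0)*(-1/7585) = -26*(-18/13)*(-1/7585) = 36*(-1/7585) = -36/7585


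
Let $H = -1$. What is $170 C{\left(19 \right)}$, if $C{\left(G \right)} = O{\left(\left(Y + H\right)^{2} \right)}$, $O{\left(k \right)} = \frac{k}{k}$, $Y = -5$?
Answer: $170$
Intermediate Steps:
$O{\left(k \right)} = 1$
$C{\left(G \right)} = 1$
$170 C{\left(19 \right)} = 170 \cdot 1 = 170$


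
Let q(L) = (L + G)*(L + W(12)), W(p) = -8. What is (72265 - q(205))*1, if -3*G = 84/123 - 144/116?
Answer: 113585152/3567 ≈ 31843.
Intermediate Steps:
G = 664/3567 (G = -(84/123 - 144/116)/3 = -(84*(1/123) - 144*1/116)/3 = -(28/41 - 36/29)/3 = -⅓*(-664/1189) = 664/3567 ≈ 0.18615)
q(L) = (-8 + L)*(664/3567 + L) (q(L) = (L + 664/3567)*(L - 8) = (664/3567 + L)*(-8 + L) = (-8 + L)*(664/3567 + L))
(72265 - q(205))*1 = (72265 - (-5312/3567 + 205² - 27872/3567*205))*1 = (72265 - (-5312/3567 + 42025 - 139360/87))*1 = (72265 - 1*144184103/3567)*1 = (72265 - 144184103/3567)*1 = (113585152/3567)*1 = 113585152/3567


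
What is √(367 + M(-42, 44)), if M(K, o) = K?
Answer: 5*√13 ≈ 18.028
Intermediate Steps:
√(367 + M(-42, 44)) = √(367 - 42) = √325 = 5*√13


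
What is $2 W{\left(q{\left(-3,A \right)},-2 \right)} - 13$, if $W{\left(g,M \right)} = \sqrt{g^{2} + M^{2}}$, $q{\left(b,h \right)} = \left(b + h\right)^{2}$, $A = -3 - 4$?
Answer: $-13 + 4 \sqrt{2501} \approx 187.04$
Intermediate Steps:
$A = -7$
$W{\left(g,M \right)} = \sqrt{M^{2} + g^{2}}$
$2 W{\left(q{\left(-3,A \right)},-2 \right)} - 13 = 2 \sqrt{\left(-2\right)^{2} + \left(\left(-3 - 7\right)^{2}\right)^{2}} - 13 = 2 \sqrt{4 + \left(\left(-10\right)^{2}\right)^{2}} - 13 = 2 \sqrt{4 + 100^{2}} - 13 = 2 \sqrt{4 + 10000} - 13 = 2 \sqrt{10004} - 13 = 2 \cdot 2 \sqrt{2501} - 13 = 4 \sqrt{2501} - 13 = -13 + 4 \sqrt{2501}$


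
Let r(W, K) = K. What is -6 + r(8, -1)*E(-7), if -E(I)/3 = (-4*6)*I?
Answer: 498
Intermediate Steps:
E(I) = 72*I (E(I) = -3*(-4*6)*I = -(-72)*I = 72*I)
-6 + r(8, -1)*E(-7) = -6 - 72*(-7) = -6 - 1*(-504) = -6 + 504 = 498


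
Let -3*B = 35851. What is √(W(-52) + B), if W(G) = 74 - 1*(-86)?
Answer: I*√106113/3 ≈ 108.58*I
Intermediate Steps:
B = -35851/3 (B = -⅓*35851 = -35851/3 ≈ -11950.)
W(G) = 160 (W(G) = 74 + 86 = 160)
√(W(-52) + B) = √(160 - 35851/3) = √(-35371/3) = I*√106113/3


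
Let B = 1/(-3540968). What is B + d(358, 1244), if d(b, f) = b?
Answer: 1267666543/3540968 ≈ 358.00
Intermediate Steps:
B = -1/3540968 ≈ -2.8241e-7
B + d(358, 1244) = -1/3540968 + 358 = 1267666543/3540968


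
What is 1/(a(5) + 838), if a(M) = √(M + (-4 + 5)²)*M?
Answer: 419/351047 - 5*√6/702094 ≈ 0.0011761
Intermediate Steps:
a(M) = M*√(1 + M) (a(M) = √(M + 1²)*M = √(M + 1)*M = √(1 + M)*M = M*√(1 + M))
1/(a(5) + 838) = 1/(5*√(1 + 5) + 838) = 1/(5*√6 + 838) = 1/(838 + 5*√6)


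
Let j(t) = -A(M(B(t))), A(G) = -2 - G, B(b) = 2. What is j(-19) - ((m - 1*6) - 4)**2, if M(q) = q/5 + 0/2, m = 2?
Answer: -308/5 ≈ -61.600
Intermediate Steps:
M(q) = q/5 (M(q) = q*(1/5) + 0*(1/2) = q/5 + 0 = q/5)
j(t) = 12/5 (j(t) = -(-2 - 2/5) = -1*(-12/5) = 12/5)
j(-19) - ((m - 1*6) - 4)**2 = 12/5 - ((2 - 1*6) - 4)**2 = 12/5 - ((2 - 6) - 4)**2 = 12/5 - (-4 - 4)**2 = 12/5 - 1*(-8)**2 = 12/5 - 1*64 = 12/5 - 64 = -308/5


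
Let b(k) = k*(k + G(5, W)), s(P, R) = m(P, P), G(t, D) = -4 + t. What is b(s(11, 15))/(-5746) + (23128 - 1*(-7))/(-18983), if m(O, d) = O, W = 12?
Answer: -67719733/54538159 ≈ -1.2417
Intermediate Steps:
s(P, R) = P
b(k) = k*(1 + k) (b(k) = k*(k + (-4 + 5)) = k*(k + 1) = k*(1 + k))
b(s(11, 15))/(-5746) + (23128 - 1*(-7))/(-18983) = (11*(1 + 11))/(-5746) + (23128 - 1*(-7))/(-18983) = (11*12)*(-1/5746) + (23128 + 7)*(-1/18983) = 132*(-1/5746) + 23135*(-1/18983) = -66/2873 - 23135/18983 = -67719733/54538159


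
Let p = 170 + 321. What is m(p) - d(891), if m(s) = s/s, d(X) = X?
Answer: -890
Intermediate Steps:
p = 491
m(s) = 1
m(p) - d(891) = 1 - 1*891 = 1 - 891 = -890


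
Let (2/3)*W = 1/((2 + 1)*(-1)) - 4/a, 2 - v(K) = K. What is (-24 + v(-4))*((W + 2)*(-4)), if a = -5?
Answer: 972/5 ≈ 194.40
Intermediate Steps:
v(K) = 2 - K
W = 7/10 (W = 3*(1/((2 + 1)*(-1)) - 4/(-5))/2 = 3*(-1/3 - 4*(-1/5))/2 = 3*((1/3)*(-1) + 4/5)/2 = 3*(-1/3 + 4/5)/2 = (3/2)*(7/15) = 7/10 ≈ 0.70000)
(-24 + v(-4))*((W + 2)*(-4)) = (-24 + (2 - 1*(-4)))*((7/10 + 2)*(-4)) = (-24 + (2 + 4))*((27/10)*(-4)) = (-24 + 6)*(-54/5) = -18*(-54/5) = 972/5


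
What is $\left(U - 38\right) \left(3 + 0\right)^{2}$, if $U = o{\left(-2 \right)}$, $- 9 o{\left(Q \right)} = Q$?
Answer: $-340$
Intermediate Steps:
$o{\left(Q \right)} = - \frac{Q}{9}$
$U = \frac{2}{9}$ ($U = \left(- \frac{1}{9}\right) \left(-2\right) = \frac{2}{9} \approx 0.22222$)
$\left(U - 38\right) \left(3 + 0\right)^{2} = \left(\frac{2}{9} - 38\right) \left(3 + 0\right)^{2} = - \frac{340 \cdot 3^{2}}{9} = \left(- \frac{340}{9}\right) 9 = -340$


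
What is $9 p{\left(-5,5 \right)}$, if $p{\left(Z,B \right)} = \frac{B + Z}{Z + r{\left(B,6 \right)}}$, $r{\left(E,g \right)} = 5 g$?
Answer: $0$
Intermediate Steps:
$p{\left(Z,B \right)} = \frac{B + Z}{30 + Z}$ ($p{\left(Z,B \right)} = \frac{B + Z}{Z + 5 \cdot 6} = \frac{B + Z}{Z + 30} = \frac{B + Z}{30 + Z}$)
$9 p{\left(-5,5 \right)} = 9 \frac{5 - 5}{30 - 5} = 9 \cdot \frac{1}{25} \cdot 0 = 9 \cdot 0 = 0$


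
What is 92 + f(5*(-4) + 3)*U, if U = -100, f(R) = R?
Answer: 1792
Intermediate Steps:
92 + f(5*(-4) + 3)*U = 92 + (5*(-4) + 3)*(-100) = 92 + (-20 + 3)*(-100) = 92 - 17*(-100) = 92 + 1700 = 1792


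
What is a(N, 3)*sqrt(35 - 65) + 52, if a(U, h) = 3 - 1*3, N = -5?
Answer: 52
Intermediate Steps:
a(U, h) = 0 (a(U, h) = 3 - 3 = 0)
a(N, 3)*sqrt(35 - 65) + 52 = 0*sqrt(35 - 65) + 52 = 0*sqrt(-30) + 52 = 0*(I*sqrt(30)) + 52 = 0 + 52 = 52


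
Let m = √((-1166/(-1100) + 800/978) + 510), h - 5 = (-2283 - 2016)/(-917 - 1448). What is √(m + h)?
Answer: √(36473853057840 + 1094034810*√12240077826)/2312970 ≈ 5.4261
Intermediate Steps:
h = 16124/2365 (h = 5 + (-2283 - 2016)/(-917 - 1448) = 5 - 4299/(-2365) = 5 - 4299*(-1/2365) = 5 + 4299/2365 = 16124/2365 ≈ 6.8178)
m = √12240077826/4890 (m = √((-1166*(-1/1100) + 800*(1/978)) + 510) = √((53/50 + 400/489) + 510) = √(45917/24450 + 510) = √(12515417/24450) = √12240077826/4890 ≈ 22.625)
√(m + h) = √(√12240077826/4890 + 16124/2365) = √(16124/2365 + √12240077826/4890)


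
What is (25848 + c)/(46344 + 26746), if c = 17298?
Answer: 21573/36545 ≈ 0.59031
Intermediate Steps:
(25848 + c)/(46344 + 26746) = (25848 + 17298)/(46344 + 26746) = 43146/73090 = 43146*(1/73090) = 21573/36545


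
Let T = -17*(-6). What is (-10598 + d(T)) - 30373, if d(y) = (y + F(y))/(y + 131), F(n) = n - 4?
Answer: -9546043/233 ≈ -40970.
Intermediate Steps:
T = 102
F(n) = -4 + n
d(y) = (-4 + 2*y)/(131 + y) (d(y) = (y + (-4 + y))/(y + 131) = (-4 + 2*y)/(131 + y))
(-10598 + d(T)) - 30373 = (-10598 + 2*(-2 + 102)/(131 + 102)) - 30373 = (-10598 + 2*100/233) - 30373 = (-10598 + 2*(1/233)*100) - 30373 = (-10598 + 200/233) - 30373 = -2469134/233 - 30373 = -9546043/233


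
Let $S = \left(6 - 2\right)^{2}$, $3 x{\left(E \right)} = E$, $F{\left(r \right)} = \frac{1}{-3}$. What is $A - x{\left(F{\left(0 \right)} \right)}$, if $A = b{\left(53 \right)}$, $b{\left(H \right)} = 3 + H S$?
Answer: $\frac{7660}{9} \approx 851.11$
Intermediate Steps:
$F{\left(r \right)} = - \frac{1}{3}$
$x{\left(E \right)} = \frac{E}{3}$
$S = 16$ ($S = 4^{2} = 16$)
$b{\left(H \right)} = 3 + 16 H$ ($b{\left(H \right)} = 3 + H 16 = 3 + 16 H$)
$A = 851$ ($A = 3 + 16 \cdot 53 = 3 + 848 = 851$)
$A - x{\left(F{\left(0 \right)} \right)} = 851 - \frac{1}{3} \left(- \frac{1}{3}\right) = 851 - - \frac{1}{9} = 851 + \frac{1}{9} = \frac{7660}{9}$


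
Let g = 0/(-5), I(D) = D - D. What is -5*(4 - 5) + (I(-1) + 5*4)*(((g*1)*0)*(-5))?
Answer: 5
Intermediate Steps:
I(D) = 0
g = 0 (g = 0*(-⅕) = 0)
-5*(4 - 5) + (I(-1) + 5*4)*(((g*1)*0)*(-5)) = -5*(4 - 5) + (0 + 5*4)*(((0*1)*0)*(-5)) = -5*(-1) + (0 + 20)*((0*0)*(-5)) = 5 + 20*(0*(-5)) = 5 + 20*0 = 5 + 0 = 5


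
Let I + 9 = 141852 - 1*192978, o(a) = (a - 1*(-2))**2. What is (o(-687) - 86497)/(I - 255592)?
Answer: -382728/306727 ≈ -1.2478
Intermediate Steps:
o(a) = (2 + a)**2 (o(a) = (a + 2)**2 = (2 + a)**2)
I = -51135 (I = -9 + (141852 - 1*192978) = -9 + (141852 - 192978) = -9 - 51126 = -51135)
(o(-687) - 86497)/(I - 255592) = ((2 - 687)**2 - 86497)/(-51135 - 255592) = ((-685)**2 - 86497)/(-306727) = (469225 - 86497)*(-1/306727) = 382728*(-1/306727) = -382728/306727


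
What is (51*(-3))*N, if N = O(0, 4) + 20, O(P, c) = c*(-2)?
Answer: -1836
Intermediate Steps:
O(P, c) = -2*c
N = 12 (N = -2*4 + 20 = -8 + 20 = 12)
(51*(-3))*N = (51*(-3))*12 = -153*12 = -1836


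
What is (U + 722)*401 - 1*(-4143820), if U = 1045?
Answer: 4852387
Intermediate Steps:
(U + 722)*401 - 1*(-4143820) = (1045 + 722)*401 - 1*(-4143820) = 1767*401 + 4143820 = 708567 + 4143820 = 4852387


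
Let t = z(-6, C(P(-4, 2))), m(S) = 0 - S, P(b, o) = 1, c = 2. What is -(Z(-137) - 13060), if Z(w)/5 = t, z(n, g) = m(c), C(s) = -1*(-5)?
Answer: 13070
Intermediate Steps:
C(s) = 5
m(S) = -S
z(n, g) = -2 (z(n, g) = -1*2 = -2)
t = -2
Z(w) = -10 (Z(w) = 5*(-2) = -10)
-(Z(-137) - 13060) = -(-10 - 13060) = -1*(-13070) = 13070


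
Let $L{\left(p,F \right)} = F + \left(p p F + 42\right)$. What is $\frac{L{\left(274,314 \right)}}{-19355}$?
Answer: $- \frac{4714844}{3871} \approx -1218.0$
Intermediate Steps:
$L{\left(p,F \right)} = 42 + F + F p^{2}$ ($L{\left(p,F \right)} = F + \left(p^{2} F + 42\right) = F + \left(F p^{2} + 42\right) = F + \left(42 + F p^{2}\right) = 42 + F + F p^{2}$)
$\frac{L{\left(274,314 \right)}}{-19355} = \frac{42 + 314 + 314 \cdot 274^{2}}{-19355} = \left(42 + 314 + 314 \cdot 75076\right) \left(- \frac{1}{19355}\right) = \left(42 + 314 + 23573864\right) \left(- \frac{1}{19355}\right) = 23574220 \left(- \frac{1}{19355}\right) = - \frac{4714844}{3871}$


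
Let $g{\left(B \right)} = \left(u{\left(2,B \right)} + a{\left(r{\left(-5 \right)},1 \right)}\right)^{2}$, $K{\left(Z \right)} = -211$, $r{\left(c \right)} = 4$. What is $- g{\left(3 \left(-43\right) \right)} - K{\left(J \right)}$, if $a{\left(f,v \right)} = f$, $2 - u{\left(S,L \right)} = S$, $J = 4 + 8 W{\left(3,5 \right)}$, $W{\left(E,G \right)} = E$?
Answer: $195$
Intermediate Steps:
$J = 28$ ($J = 4 + 8 \cdot 3 = 4 + 24 = 28$)
$u{\left(S,L \right)} = 2 - S$
$g{\left(B \right)} = 16$ ($g{\left(B \right)} = \left(\left(2 - 2\right) + 4\right)^{2} = \left(0 + 4\right)^{2} = 4^{2} = 16$)
$- g{\left(3 \left(-43\right) \right)} - K{\left(J \right)} = \left(-1\right) 16 - -211 = -16 + 211 = 195$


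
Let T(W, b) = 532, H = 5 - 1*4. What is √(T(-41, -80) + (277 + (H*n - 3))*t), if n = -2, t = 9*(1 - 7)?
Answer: 2*I*√3539 ≈ 118.98*I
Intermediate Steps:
H = 1 (H = 5 - 4 = 1)
t = -54 (t = 9*(-6) = -54)
√(T(-41, -80) + (277 + (H*n - 3))*t) = √(532 + (277 + (1*(-2) - 3))*(-54)) = √(532 + (277 + (-2 - 3))*(-54)) = √(532 + (277 - 5)*(-54)) = √(532 + 272*(-54)) = √(532 - 14688) = √(-14156) = 2*I*√3539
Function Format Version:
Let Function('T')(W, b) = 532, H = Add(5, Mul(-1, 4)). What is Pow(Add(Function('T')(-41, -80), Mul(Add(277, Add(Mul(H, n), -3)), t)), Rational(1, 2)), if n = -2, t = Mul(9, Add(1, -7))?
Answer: Mul(2, I, Pow(3539, Rational(1, 2))) ≈ Mul(118.98, I)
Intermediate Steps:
H = 1 (H = Add(5, -4) = 1)
t = -54 (t = Mul(9, -6) = -54)
Pow(Add(Function('T')(-41, -80), Mul(Add(277, Add(Mul(H, n), -3)), t)), Rational(1, 2)) = Pow(Add(532, Mul(Add(277, Add(Mul(1, -2), -3)), -54)), Rational(1, 2)) = Pow(Add(532, Mul(Add(277, Add(-2, -3)), -54)), Rational(1, 2)) = Pow(Add(532, Mul(Add(277, -5), -54)), Rational(1, 2)) = Pow(Add(532, Mul(272, -54)), Rational(1, 2)) = Pow(Add(532, -14688), Rational(1, 2)) = Pow(-14156, Rational(1, 2)) = Mul(2, I, Pow(3539, Rational(1, 2)))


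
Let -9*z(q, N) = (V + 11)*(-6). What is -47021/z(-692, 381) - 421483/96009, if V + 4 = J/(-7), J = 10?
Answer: -2431694837/192018 ≈ -12664.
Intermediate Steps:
V = -38/7 (V = -4 + 10/(-7) = -4 + 10*(-1/7) = -4 - 10/7 = -38/7 ≈ -5.4286)
z(q, N) = 26/7 (z(q, N) = -(-38/7 + 11)*(-6)/9 = -13*(-6)/21 = -1/9*(-234/7) = 26/7)
-47021/z(-692, 381) - 421483/96009 = -47021/26/7 - 421483/96009 = -47021*7/26 - 421483*1/96009 = -25319/2 - 421483/96009 = -2431694837/192018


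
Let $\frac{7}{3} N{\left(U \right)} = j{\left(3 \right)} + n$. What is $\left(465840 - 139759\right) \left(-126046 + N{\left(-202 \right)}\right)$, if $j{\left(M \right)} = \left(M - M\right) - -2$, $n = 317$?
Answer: $-41056625795$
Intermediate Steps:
$j{\left(M \right)} = 2$ ($j{\left(M \right)} = 0 + 2 = 2$)
$N{\left(U \right)} = \frac{957}{7}$ ($N{\left(U \right)} = \frac{3 \left(2 + 317\right)}{7} = \frac{3}{7} \cdot 319 = \frac{957}{7}$)
$\left(465840 - 139759\right) \left(-126046 + N{\left(-202 \right)}\right) = \left(465840 - 139759\right) \left(-126046 + \frac{957}{7}\right) = 326081 \left(- \frac{881365}{7}\right) = -41056625795$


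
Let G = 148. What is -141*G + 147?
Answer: -20721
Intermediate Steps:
-141*G + 147 = -141*148 + 147 = -20868 + 147 = -20721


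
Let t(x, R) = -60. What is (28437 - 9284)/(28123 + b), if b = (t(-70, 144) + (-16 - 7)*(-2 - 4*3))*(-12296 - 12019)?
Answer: -19153/6342407 ≈ -0.0030198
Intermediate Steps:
b = -6370530 (b = (-60 + (-16 - 7)*(-2 - 4*3))*(-12296 - 12019) = (-60 - 23*(-2 - 12))*(-24315) = (-60 - 23*(-14))*(-24315) = (-60 + 322)*(-24315) = 262*(-24315) = -6370530)
(28437 - 9284)/(28123 + b) = (28437 - 9284)/(28123 - 6370530) = 19153/(-6342407) = 19153*(-1/6342407) = -19153/6342407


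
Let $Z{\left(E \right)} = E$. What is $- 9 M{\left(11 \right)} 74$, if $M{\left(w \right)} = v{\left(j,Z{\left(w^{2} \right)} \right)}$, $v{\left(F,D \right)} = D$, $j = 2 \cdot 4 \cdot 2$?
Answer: $-80586$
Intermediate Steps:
$j = 16$ ($j = 8 \cdot 2 = 16$)
$M{\left(w \right)} = w^{2}$
$- 9 M{\left(11 \right)} 74 = - 9 \cdot 11^{2} \cdot 74 = \left(-9\right) 121 \cdot 74 = \left(-1089\right) 74 = -80586$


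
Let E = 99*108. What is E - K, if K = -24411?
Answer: 35103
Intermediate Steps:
E = 10692
E - K = 10692 - 1*(-24411) = 10692 + 24411 = 35103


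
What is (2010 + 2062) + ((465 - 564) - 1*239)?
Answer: 3734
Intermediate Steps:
(2010 + 2062) + ((465 - 564) - 1*239) = 4072 + (-99 - 239) = 4072 - 338 = 3734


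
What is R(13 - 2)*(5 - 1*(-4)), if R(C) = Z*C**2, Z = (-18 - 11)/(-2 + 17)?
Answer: -10527/5 ≈ -2105.4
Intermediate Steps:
Z = -29/15 ≈ -1.9333
R(C) = -29*C**2/15
R(13 - 2)*(5 - 1*(-4)) = (-29*(13 - 2)**2/15)*(5 - 1*(-4)) = (-29/15*11**2)*(5 + 4) = -29/15*121*9 = -3509/15*9 = -10527/5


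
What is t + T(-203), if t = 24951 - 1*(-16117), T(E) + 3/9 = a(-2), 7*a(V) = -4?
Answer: 862409/21 ≈ 41067.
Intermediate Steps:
a(V) = -4/7 (a(V) = (⅐)*(-4) = -4/7)
T(E) = -19/21 (T(E) = -⅓ - 4/7 = -19/21)
t = 41068 (t = 24951 + 16117 = 41068)
t + T(-203) = 41068 - 19/21 = 862409/21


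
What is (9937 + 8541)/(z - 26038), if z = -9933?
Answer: -18478/35971 ≈ -0.51369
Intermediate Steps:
(9937 + 8541)/(z - 26038) = (9937 + 8541)/(-9933 - 26038) = 18478/(-35971) = 18478*(-1/35971) = -18478/35971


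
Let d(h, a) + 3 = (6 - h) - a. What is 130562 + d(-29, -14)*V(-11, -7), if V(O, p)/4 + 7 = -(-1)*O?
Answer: 127250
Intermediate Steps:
V(O, p) = -28 + 4*O (V(O, p) = -28 + 4*(-(-1)*O) = -28 + 4*O)
d(h, a) = 3 - a - h (d(h, a) = -3 + ((6 - h) - a) = -3 + (6 - a - h) = 3 - a - h)
130562 + d(-29, -14)*V(-11, -7) = 130562 + (3 - 1*(-14) - 1*(-29))*(-28 + 4*(-11)) = 130562 + (3 + 14 + 29)*(-28 - 44) = 130562 + 46*(-72) = 130562 - 3312 = 127250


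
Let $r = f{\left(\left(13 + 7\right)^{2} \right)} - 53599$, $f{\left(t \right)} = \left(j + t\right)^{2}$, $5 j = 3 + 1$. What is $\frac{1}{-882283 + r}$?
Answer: $- \frac{25}{19381034} \approx -1.2899 \cdot 10^{-6}$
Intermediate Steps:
$j = \frac{4}{5}$ ($j = \frac{3 + 1}{5} = \frac{1}{5} \cdot 4 = \frac{4}{5} \approx 0.8$)
$f{\left(t \right)} = \left(\frac{4}{5} + t\right)^{2}$
$r = \frac{2676041}{25}$ ($r = \frac{\left(4 + 5 \left(13 + 7\right)^{2}\right)^{2}}{25} - 53599 = \frac{\left(4 + 5 \cdot 20^{2}\right)^{2}}{25} - 53599 = \frac{\left(4 + 5 \cdot 400\right)^{2}}{25} - 53599 = \frac{\left(4 + 2000\right)^{2}}{25} - 53599 = \frac{2004^{2}}{25} - 53599 = \frac{1}{25} \cdot 4016016 - 53599 = \frac{4016016}{25} - 53599 = \frac{2676041}{25} \approx 1.0704 \cdot 10^{5}$)
$\frac{1}{-882283 + r} = \frac{1}{-882283 + \frac{2676041}{25}} = \frac{1}{- \frac{19381034}{25}} = - \frac{25}{19381034}$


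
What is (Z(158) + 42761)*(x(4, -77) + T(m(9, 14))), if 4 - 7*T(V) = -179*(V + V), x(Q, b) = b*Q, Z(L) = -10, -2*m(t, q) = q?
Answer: -199134158/7 ≈ -2.8448e+7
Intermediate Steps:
m(t, q) = -q/2
x(Q, b) = Q*b
T(V) = 4/7 + 358*V/7 (T(V) = 4/7 - (-179)*(V + V)/7 = 4/7 - (-179)*2*V/7 = 4/7 - (-358)*V/7 = 4/7 + 358*V/7)
(Z(158) + 42761)*(x(4, -77) + T(m(9, 14))) = (-10 + 42761)*(4*(-77) + (4/7 + 358*(-1/2*14)/7)) = 42751*(-308 + (4/7 + (358/7)*(-7))) = 42751*(-308 + (4/7 - 358)) = 42751*(-308 - 2502/7) = 42751*(-4658/7) = -199134158/7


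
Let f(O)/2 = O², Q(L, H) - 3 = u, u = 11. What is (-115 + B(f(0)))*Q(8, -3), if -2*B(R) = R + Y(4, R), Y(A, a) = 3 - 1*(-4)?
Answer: -1659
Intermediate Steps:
Y(A, a) = 7 (Y(A, a) = 3 + 4 = 7)
Q(L, H) = 14 (Q(L, H) = 3 + 11 = 14)
f(O) = 2*O²
B(R) = -7/2 - R/2 (B(R) = -(R + 7)/2 = -(7 + R)/2 = -7/2 - R/2)
(-115 + B(f(0)))*Q(8, -3) = (-115 + (-7/2 - 0²))*14 = (-115 + (-7/2 - 0))*14 = (-115 + (-7/2 - ½*0))*14 = (-115 + (-7/2 + 0))*14 = (-115 - 7/2)*14 = -237/2*14 = -1659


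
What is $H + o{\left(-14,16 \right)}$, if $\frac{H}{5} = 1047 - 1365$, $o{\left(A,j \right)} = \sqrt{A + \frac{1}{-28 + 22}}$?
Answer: $-1590 + \frac{i \sqrt{510}}{6} \approx -1590.0 + 3.7639 i$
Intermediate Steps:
$o{\left(A,j \right)} = \sqrt{- \frac{1}{6} + A}$ ($o{\left(A,j \right)} = \sqrt{A + \frac{1}{-6}} = \sqrt{A - \frac{1}{6}} = \sqrt{- \frac{1}{6} + A}$)
$H = -1590$ ($H = 5 \left(1047 - 1365\right) = 5 \left(-318\right) = -1590$)
$H + o{\left(-14,16 \right)} = -1590 + \frac{\sqrt{-6 + 36 \left(-14\right)}}{6} = -1590 + \frac{\sqrt{-6 - 504}}{6} = -1590 + \frac{\sqrt{-510}}{6} = -1590 + \frac{i \sqrt{510}}{6}$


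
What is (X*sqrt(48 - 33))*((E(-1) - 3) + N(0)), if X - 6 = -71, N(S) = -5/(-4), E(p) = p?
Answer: 715*sqrt(15)/4 ≈ 692.30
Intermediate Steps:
N(S) = 5/4 (N(S) = -5*(-1/4) = 5/4)
X = -65 (X = 6 - 71 = -65)
(X*sqrt(48 - 33))*((E(-1) - 3) + N(0)) = (-65*sqrt(48 - 33))*((-1 - 3) + 5/4) = (-65*sqrt(15))*(-4 + 5/4) = -65*sqrt(15)*(-11/4) = 715*sqrt(15)/4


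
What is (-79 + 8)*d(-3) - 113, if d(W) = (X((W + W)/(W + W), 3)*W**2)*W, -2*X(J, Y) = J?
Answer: -2143/2 ≈ -1071.5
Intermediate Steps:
X(J, Y) = -J/2
d(W) = -W**3/2 (d(W) = ((-(W + W)/(2*(W + W)))*W**2)*W = ((-2*W/(2*(2*W)))*W**2)*W = ((-2*W*1/(2*W)/2)*W**2)*W = ((-1/2*1)*W**2)*W = (-W**2/2)*W = -W**3/2)
(-79 + 8)*d(-3) - 113 = (-79 + 8)*(-1/2*(-3)**3) - 113 = -(-71)*(-27)/2 - 113 = -71*27/2 - 113 = -1917/2 - 113 = -2143/2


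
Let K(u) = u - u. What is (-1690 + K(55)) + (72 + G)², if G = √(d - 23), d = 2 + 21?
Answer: 3494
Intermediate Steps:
d = 23
G = 0 (G = √(23 - 23) = √0 = 0)
K(u) = 0
(-1690 + K(55)) + (72 + G)² = (-1690 + 0) + (72 + 0)² = -1690 + 72² = -1690 + 5184 = 3494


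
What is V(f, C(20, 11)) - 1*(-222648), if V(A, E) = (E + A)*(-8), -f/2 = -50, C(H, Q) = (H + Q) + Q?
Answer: 221512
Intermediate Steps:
C(H, Q) = H + 2*Q
f = 100 (f = -2*(-50) = 100)
V(A, E) = -8*A - 8*E (V(A, E) = (A + E)*(-8) = -8*A - 8*E)
V(f, C(20, 11)) - 1*(-222648) = (-8*100 - 8*(20 + 2*11)) - 1*(-222648) = (-800 - 8*(20 + 22)) + 222648 = (-800 - 8*42) + 222648 = (-800 - 336) + 222648 = -1136 + 222648 = 221512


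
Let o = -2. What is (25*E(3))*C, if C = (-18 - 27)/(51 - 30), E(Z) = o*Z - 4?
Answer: 3750/7 ≈ 535.71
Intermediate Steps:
E(Z) = -4 - 2*Z (E(Z) = -2*Z - 4 = -4 - 2*Z)
C = -15/7 (C = -45/21 = -45*1/21 = -15/7 ≈ -2.1429)
(25*E(3))*C = (25*(-4 - 2*3))*(-15/7) = (25*(-4 - 6))*(-15/7) = (25*(-10))*(-15/7) = -250*(-15/7) = 3750/7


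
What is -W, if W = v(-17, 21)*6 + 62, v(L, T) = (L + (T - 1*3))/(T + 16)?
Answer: -2300/37 ≈ -62.162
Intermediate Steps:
v(L, T) = (-3 + L + T)/(16 + T) (v(L, T) = (L + (T - 3))/(16 + T) = (L + (-3 + T))/(16 + T) = (-3 + L + T)/(16 + T))
W = 2300/37 (W = ((-3 - 17 + 21)/(16 + 21))*6 + 62 = (1/37)*6 + 62 = 6/37 + 62 = 2300/37 ≈ 62.162)
-W = -1*2300/37 = -2300/37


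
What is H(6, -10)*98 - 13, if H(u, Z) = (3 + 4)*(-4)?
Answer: -2757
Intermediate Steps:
H(u, Z) = -28 (H(u, Z) = 7*(-4) = -28)
H(6, -10)*98 - 13 = -28*98 - 13 = -2744 - 13 = -2757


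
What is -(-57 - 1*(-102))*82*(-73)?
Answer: 269370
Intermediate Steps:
-(-57 - 1*(-102))*82*(-73) = -(-57 + 102)*82*(-73) = -45*82*(-73) = -3690*(-73) = -1*(-269370) = 269370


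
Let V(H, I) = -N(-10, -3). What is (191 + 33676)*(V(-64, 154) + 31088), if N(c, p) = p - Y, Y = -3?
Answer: 1052857296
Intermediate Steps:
N(c, p) = 3 + p (N(c, p) = p - 1*(-3) = p + 3 = 3 + p)
V(H, I) = 0 (V(H, I) = -(3 - 3) = -1*0 = 0)
(191 + 33676)*(V(-64, 154) + 31088) = (191 + 33676)*(0 + 31088) = 33867*31088 = 1052857296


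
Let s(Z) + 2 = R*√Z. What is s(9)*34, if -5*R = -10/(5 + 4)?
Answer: -136/3 ≈ -45.333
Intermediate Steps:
R = 2/9 (R = -(-2)/(5 + 4) = -(-2)/9 = -⅕*(-10/9) = 2/9 ≈ 0.22222)
s(Z) = -2 + 2*√Z/9
s(9)*34 = (-2 + 2*√9/9)*34 = (-2 + (2/9)*3)*34 = (-2 + ⅔)*34 = -4/3*34 = -136/3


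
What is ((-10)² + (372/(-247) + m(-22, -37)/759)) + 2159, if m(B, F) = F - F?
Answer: 557601/247 ≈ 2257.5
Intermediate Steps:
m(B, F) = 0
((-10)² + (372/(-247) + m(-22, -37)/759)) + 2159 = ((-10)² + (372/(-247) + 0/759)) + 2159 = (100 + (372*(-1/247) + 0*(1/759))) + 2159 = (100 + (-372/247 + 0)) + 2159 = (100 - 372/247) + 2159 = 24328/247 + 2159 = 557601/247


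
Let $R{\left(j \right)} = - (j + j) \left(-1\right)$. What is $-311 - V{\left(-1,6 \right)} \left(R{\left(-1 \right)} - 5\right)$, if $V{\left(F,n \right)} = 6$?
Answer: $-269$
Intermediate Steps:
$R{\left(j \right)} = 2 j$ ($R{\left(j \right)} = - 2 j \left(-1\right) = 2 j$)
$-311 - V{\left(-1,6 \right)} \left(R{\left(-1 \right)} - 5\right) = -311 - 6 \left(2 \left(-1\right) - 5\right) = -311 - 6 \left(-2 - 5\right) = -311 - 6 \left(-7\right) = -311 - -42 = -311 + 42 = -269$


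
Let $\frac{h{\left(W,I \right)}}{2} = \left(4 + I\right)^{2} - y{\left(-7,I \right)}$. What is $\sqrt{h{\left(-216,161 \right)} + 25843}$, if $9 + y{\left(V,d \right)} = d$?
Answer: $\sqrt{79989} \approx 282.82$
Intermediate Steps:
$y{\left(V,d \right)} = -9 + d$
$h{\left(W,I \right)} = 18 - 2 I + 2 \left(4 + I\right)^{2}$ ($h{\left(W,I \right)} = 2 \left(\left(4 + I\right)^{2} - \left(-9 + I\right)\right) = 2 \left(9 + \left(4 + I\right)^{2} - I\right) = 18 - 2 I + 2 \left(4 + I\right)^{2}$)
$\sqrt{h{\left(-216,161 \right)} + 25843} = \sqrt{\left(18 - 322 + 2 \left(4 + 161\right)^{2}\right) + 25843} = \sqrt{\left(18 - 322 + 2 \cdot 165^{2}\right) + 25843} = \sqrt{\left(18 - 322 + 2 \cdot 27225\right) + 25843} = \sqrt{\left(18 - 322 + 54450\right) + 25843} = \sqrt{54146 + 25843} = \sqrt{79989}$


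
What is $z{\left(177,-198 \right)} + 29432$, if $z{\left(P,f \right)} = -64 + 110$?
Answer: $29478$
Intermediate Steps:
$z{\left(P,f \right)} = 46$
$z{\left(177,-198 \right)} + 29432 = 46 + 29432 = 29478$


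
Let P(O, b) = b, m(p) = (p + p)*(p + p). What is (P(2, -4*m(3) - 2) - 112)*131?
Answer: -33798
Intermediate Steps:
m(p) = 4*p² (m(p) = (2*p)*(2*p) = 4*p²)
(P(2, -4*m(3) - 2) - 112)*131 = ((-16*3² - 2) - 112)*131 = ((-16*9 - 2) - 112)*131 = ((-4*36 - 2) - 112)*131 = ((-144 - 2) - 112)*131 = (-146 - 112)*131 = -258*131 = -33798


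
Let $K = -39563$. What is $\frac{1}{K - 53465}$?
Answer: $- \frac{1}{93028} \approx -1.0749 \cdot 10^{-5}$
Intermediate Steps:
$\frac{1}{K - 53465} = \frac{1}{-39563 - 53465} = \frac{1}{-93028} = - \frac{1}{93028}$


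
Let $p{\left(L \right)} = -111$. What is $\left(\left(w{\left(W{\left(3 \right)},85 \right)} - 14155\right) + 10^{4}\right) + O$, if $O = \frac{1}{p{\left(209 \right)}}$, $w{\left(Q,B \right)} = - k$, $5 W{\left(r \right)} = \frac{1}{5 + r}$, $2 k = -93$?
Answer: $- \frac{912089}{222} \approx -4108.5$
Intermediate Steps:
$k = - \frac{93}{2}$ ($k = \frac{1}{2} \left(-93\right) = - \frac{93}{2} \approx -46.5$)
$W{\left(r \right)} = \frac{1}{5 \left(5 + r\right)}$
$w{\left(Q,B \right)} = \frac{93}{2}$ ($w{\left(Q,B \right)} = \left(-1\right) \left(- \frac{93}{2}\right) = \frac{93}{2}$)
$O = - \frac{1}{111}$ ($O = \frac{1}{-111} = - \frac{1}{111} \approx -0.009009$)
$\left(\left(w{\left(W{\left(3 \right)},85 \right)} - 14155\right) + 10^{4}\right) + O = \left(\left(\frac{93}{2} - 14155\right) + 10^{4}\right) - \frac{1}{111} = \left(- \frac{28217}{2} + 10000\right) - \frac{1}{111} = - \frac{8217}{2} - \frac{1}{111} = - \frac{912089}{222}$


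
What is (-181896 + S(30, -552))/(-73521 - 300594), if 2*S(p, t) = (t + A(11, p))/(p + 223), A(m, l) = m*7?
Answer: 92039851/189302190 ≈ 0.48621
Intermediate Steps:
A(m, l) = 7*m
S(p, t) = (77 + t)/(2*(223 + p)) (S(p, t) = ((t + 7*11)/(p + 223))/2 = ((t + 77)/(223 + p))/2 = ((77 + t)/(223 + p))/2 = (77 + t)/(2*(223 + p)))
(-181896 + S(30, -552))/(-73521 - 300594) = (-181896 + (77 - 552)/(2*(223 + 30)))/(-73521 - 300594) = (-181896 + (½)*(-475)/253)/(-374115) = (-181896 + (½)*(1/253)*(-475))*(-1/374115) = (-181896 - 475/506)*(-1/374115) = -92039851/506*(-1/374115) = 92039851/189302190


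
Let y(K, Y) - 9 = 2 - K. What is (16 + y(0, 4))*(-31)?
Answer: -837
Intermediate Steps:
y(K, Y) = 11 - K (y(K, Y) = 9 + (2 - K) = 11 - K)
(16 + y(0, 4))*(-31) = (16 + (11 - 1*0))*(-31) = (16 + (11 + 0))*(-31) = (16 + 11)*(-31) = 27*(-31) = -837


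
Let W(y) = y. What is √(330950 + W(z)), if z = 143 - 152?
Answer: √330941 ≈ 575.27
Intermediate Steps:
z = -9
√(330950 + W(z)) = √(330950 - 9) = √330941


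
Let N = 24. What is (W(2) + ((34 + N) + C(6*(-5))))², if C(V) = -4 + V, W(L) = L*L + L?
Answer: 900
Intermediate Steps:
W(L) = L + L² (W(L) = L² + L = L + L²)
(W(2) + ((34 + N) + C(6*(-5))))² = (2*(1 + 2) + ((34 + 24) + (-4 + 6*(-5))))² = (2*3 + (58 + (-4 - 30)))² = (6 + (58 - 34))² = (6 + 24)² = 30² = 900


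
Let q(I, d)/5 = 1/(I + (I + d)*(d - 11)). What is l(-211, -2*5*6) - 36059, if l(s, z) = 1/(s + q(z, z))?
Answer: -12873461341/357011 ≈ -36059.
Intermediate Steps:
q(I, d) = 5/(I + (-11 + d)*(I + d)) (q(I, d) = 5/(I + (I + d)*(d - 11)) = 5/(I + (I + d)*(-11 + d)) = 5/(I + (-11 + d)*(I + d)))
l(s, z) = 1/(s + 5/(-21*z + 2*z²)) (l(s, z) = 1/(s + 5/(z² - 11*z - 10*z + z*z)) = 1/(s + 5/(z² - 11*z - 10*z + z²)) = 1/(s + 5/(-21*z + 2*z²)))
l(-211, -2*5*6) - 36059 = (-2*5*6)*(-21 + 2*(-2*5*6))/(5 - 211*-2*5*6*(-21 + 2*(-2*5*6))) - 36059 = (-10*6)*(-21 + 2*(-10*6))/(5 - 211*(-10*6)*(-21 + 2*(-10*6))) - 36059 = -60*(-21 + 2*(-60))/(5 - 211*(-60)*(-21 + 2*(-60))) - 36059 = -60*(-21 - 120)/(5 - 211*(-60)*(-21 - 120)) - 36059 = -60*(-141)/(5 - 211*(-60)*(-141)) - 36059 = -60*(-141)/(5 - 1785060) - 36059 = -60*(-141)/(-1785055) - 36059 = -60*(-1/1785055)*(-141) - 36059 = -1692/357011 - 36059 = -12873461341/357011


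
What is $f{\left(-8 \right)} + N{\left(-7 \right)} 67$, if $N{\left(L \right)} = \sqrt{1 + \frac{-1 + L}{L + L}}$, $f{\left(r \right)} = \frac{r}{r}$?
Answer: $1 + \frac{67 \sqrt{77}}{7} \approx 84.989$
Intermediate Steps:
$f{\left(r \right)} = 1$
$N{\left(L \right)} = \sqrt{1 + \frac{-1 + L}{2 L}}$
$f{\left(-8 \right)} + N{\left(-7 \right)} 67 = 1 + \frac{\sqrt{6 - \frac{2}{-7}}}{2} \cdot 67 = 1 + \frac{\sqrt{6 - - \frac{2}{7}}}{2} \cdot 67 = 1 + \frac{\sqrt{6 + \frac{2}{7}}}{2} \cdot 67 = 1 + \frac{\sqrt{\frac{44}{7}}}{2} \cdot 67 = 1 + \frac{\frac{2}{7} \sqrt{77}}{2} \cdot 67 = 1 + \frac{\sqrt{77}}{7} \cdot 67 = 1 + \frac{67 \sqrt{77}}{7}$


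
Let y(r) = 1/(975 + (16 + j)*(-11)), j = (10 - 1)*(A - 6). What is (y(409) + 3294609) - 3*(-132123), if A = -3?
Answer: 6237752821/1690 ≈ 3.6910e+6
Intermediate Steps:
j = -81 (j = (10 - 1)*(-3 - 6) = 9*(-9) = -81)
y(r) = 1/1690 (y(r) = 1/(975 + (16 - 81)*(-11)) = 1/(975 - 65*(-11)) = 1/(975 + 715) = 1/1690)
(y(409) + 3294609) - 3*(-132123) = (1/1690 + 3294609) - 3*(-132123) = 5567889211/1690 + 396369 = 6237752821/1690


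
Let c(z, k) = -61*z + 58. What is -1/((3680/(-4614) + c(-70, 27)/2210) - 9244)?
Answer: 2549235/23562169192 ≈ 0.00010819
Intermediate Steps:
c(z, k) = 58 - 61*z
-1/((3680/(-4614) + c(-70, 27)/2210) - 9244) = -1/((3680/(-4614) + (58 - 61*(-70))/2210) - 9244) = -1/((3680*(-1/4614) + (58 + 4270)*(1/2210)) - 9244) = -1/((-1840/2307 + 4328*(1/2210)) - 9244) = -1/((-1840/2307 + 2164/1105) - 9244) = -1/(2959148/2549235 - 9244) = -1/(-23562169192/2549235) = -1*(-2549235/23562169192) = 2549235/23562169192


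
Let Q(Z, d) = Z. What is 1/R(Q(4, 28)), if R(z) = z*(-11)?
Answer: -1/44 ≈ -0.022727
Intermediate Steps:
R(z) = -11*z
1/R(Q(4, 28)) = 1/(-11*4) = 1/(-44) = -1/44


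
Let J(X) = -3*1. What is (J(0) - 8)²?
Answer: 121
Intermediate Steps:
J(X) = -3
(J(0) - 8)² = (-3 - 8)² = (-11)² = 121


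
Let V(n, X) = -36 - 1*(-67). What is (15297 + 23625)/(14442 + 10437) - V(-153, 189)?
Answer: -244109/8293 ≈ -29.436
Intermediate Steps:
V(n, X) = 31 (V(n, X) = -36 + 67 = 31)
(15297 + 23625)/(14442 + 10437) - V(-153, 189) = (15297 + 23625)/(14442 + 10437) - 1*31 = 38922/24879 - 31 = 38922*(1/24879) - 31 = 12974/8293 - 31 = -244109/8293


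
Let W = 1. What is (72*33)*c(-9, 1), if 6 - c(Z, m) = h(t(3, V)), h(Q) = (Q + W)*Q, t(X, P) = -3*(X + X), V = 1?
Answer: -712800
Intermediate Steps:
t(X, P) = -6*X
h(Q) = Q*(1 + Q) (h(Q) = (Q + 1)*Q = (1 + Q)*Q = Q*(1 + Q))
c(Z, m) = -300 (c(Z, m) = 6 - (-6*3)*(1 - 6*3) = 6 - (-18)*(1 - 18) = 6 - (-18)*(-17) = 6 - 1*306 = 6 - 306 = -300)
(72*33)*c(-9, 1) = (72*33)*(-300) = 2376*(-300) = -712800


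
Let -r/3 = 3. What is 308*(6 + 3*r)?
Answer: -6468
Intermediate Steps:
r = -9 (r = -3*3 = -9)
308*(6 + 3*r) = 308*(6 + 3*(-9)) = 308*(6 - 27) = 308*(-21) = -6468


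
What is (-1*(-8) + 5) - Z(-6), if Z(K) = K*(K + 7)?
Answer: 19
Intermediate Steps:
Z(K) = K*(7 + K)
(-1*(-8) + 5) - Z(-6) = (-1*(-8) + 5) - (-6)*(7 - 6) = (8 + 5) - (-6) = 13 - 1*(-6) = 13 + 6 = 19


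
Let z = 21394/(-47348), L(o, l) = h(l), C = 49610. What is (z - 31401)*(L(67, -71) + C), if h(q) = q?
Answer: -276896181093/178 ≈ -1.5556e+9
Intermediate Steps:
L(o, l) = l
z = -563/1246 (z = 21394*(-1/47348) = -563/1246 ≈ -0.45185)
(z - 31401)*(L(67, -71) + C) = (-563/1246 - 31401)*(-71 + 49610) = -39126209/1246*49539 = -276896181093/178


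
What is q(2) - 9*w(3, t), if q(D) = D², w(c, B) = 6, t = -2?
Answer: -50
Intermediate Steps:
q(2) - 9*w(3, t) = 2² - 9*6 = 4 - 54 = -50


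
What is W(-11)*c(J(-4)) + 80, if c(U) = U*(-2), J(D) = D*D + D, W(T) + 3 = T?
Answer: 416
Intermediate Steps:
W(T) = -3 + T
J(D) = D + D² (J(D) = D² + D = D + D²)
c(U) = -2*U
W(-11)*c(J(-4)) + 80 = (-3 - 11)*(-(-8)*(1 - 4)) + 80 = -(-28)*(-4*(-3)) + 80 = -(-28)*12 + 80 = -14*(-24) + 80 = 336 + 80 = 416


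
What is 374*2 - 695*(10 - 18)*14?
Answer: 78588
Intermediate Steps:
374*2 - 695*(10 - 18)*14 = 748 - (-5560)*14 = 748 - 695*(-112) = 748 + 77840 = 78588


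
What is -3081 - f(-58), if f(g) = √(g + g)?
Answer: -3081 - 2*I*√29 ≈ -3081.0 - 10.77*I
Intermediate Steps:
f(g) = √2*√g (f(g) = √(2*g) = √2*√g)
-3081 - f(-58) = -3081 - √2*√(-58) = -3081 - √2*I*√58 = -3081 - 2*I*√29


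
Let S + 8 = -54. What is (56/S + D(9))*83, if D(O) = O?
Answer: 20833/31 ≈ 672.03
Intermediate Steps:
S = -62 (S = -8 - 54 = -62)
(56/S + D(9))*83 = (56/(-62) + 9)*83 = (56*(-1/62) + 9)*83 = (-28/31 + 9)*83 = (251/31)*83 = 20833/31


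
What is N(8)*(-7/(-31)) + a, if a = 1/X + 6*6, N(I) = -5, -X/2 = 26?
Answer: 56181/1612 ≈ 34.852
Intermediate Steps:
X = -52 (X = -2*26 = -52)
a = 1871/52 (a = 1/(-52) + 6*6 = -1/52 + 36 = 1871/52 ≈ 35.981)
N(8)*(-7/(-31)) + a = -(-35)/(-31) + 1871/52 = -(-35)*(-1)/31 + 1871/52 = -5*7/31 + 1871/52 = -35/31 + 1871/52 = 56181/1612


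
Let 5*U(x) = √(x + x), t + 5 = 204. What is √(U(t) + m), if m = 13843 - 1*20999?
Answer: √(-178900 + 5*√398)/5 ≈ 84.57*I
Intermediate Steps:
t = 199 (t = -5 + 204 = 199)
m = -7156 (m = 13843 - 20999 = -7156)
U(x) = √2*√x/5 (U(x) = √(x + x)/5 = √(2*x)/5 = (√2*√x)/5 = √2*√x/5)
√(U(t) + m) = √(√2*√199/5 - 7156) = √(√398/5 - 7156) = √(-7156 + √398/5)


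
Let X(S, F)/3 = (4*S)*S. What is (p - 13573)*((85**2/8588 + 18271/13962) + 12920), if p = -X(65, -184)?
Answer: -49793541998882407/59952828 ≈ -8.3054e+8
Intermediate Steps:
X(S, F) = 12*S**2 (X(S, F) = 3*((4*S)*S) = 3*(4*S**2) = 12*S**2)
p = -50700 (p = -12*65**2 = -12*4225 = -1*50700 = -50700)
(p - 13573)*((85**2/8588 + 18271/13962) + 12920) = (-50700 - 13573)*((85**2/8588 + 18271/13962) + 12920) = -64273*((7225*(1/8588) + 18271*(1/13962)) + 12920) = -64273*((7225/8588 + 18271/13962) + 12920) = -64273*(128893399/59952828 + 12920) = -64273*774719431159/59952828 = -49793541998882407/59952828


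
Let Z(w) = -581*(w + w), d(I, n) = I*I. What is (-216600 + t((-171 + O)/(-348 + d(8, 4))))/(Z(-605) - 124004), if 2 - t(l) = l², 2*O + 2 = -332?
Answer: -4367510633/11675076984 ≈ -0.37409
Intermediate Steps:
O = -167 (O = -1 + (½)*(-332) = -1 - 166 = -167)
d(I, n) = I²
Z(w) = -1162*w
t(l) = 2 - l²
(-216600 + t((-171 + O)/(-348 + d(8, 4))))/(Z(-605) - 124004) = (-216600 + (2 - ((-171 - 167)/(-348 + 8²))²))/(-1162*(-605) - 124004) = (-216600 + (2 - (-338/(-348 + 64))²))/(703010 - 124004) = (-216600 + (2 - (-338/(-284))²))/579006 = (-216600 + (2 - (-338*(-1/284))²))*(1/579006) = (-216600 + (2 - (169/142)²))*(1/579006) = (-216600 + (2 - 1*28561/20164))*(1/579006) = (-216600 + (2 - 28561/20164))*(1/579006) = (-216600 + 11767/20164)*(1/579006) = -4367510633/20164*1/579006 = -4367510633/11675076984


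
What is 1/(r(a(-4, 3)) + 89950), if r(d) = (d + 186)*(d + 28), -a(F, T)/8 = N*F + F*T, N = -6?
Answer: 1/83830 ≈ 1.1929e-5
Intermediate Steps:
a(F, T) = 48*F - 8*F*T (a(F, T) = -8*(-6*F + F*T) = 48*F - 8*F*T)
r(d) = (28 + d)*(186 + d) (r(d) = (186 + d)*(28 + d) = (28 + d)*(186 + d))
1/(r(a(-4, 3)) + 89950) = 1/((5208 + (8*(-4)*(6 - 1*3))² + 214*(8*(-4)*(6 - 1*3))) + 89950) = 1/((5208 + (8*(-4)*(6 - 3))² + 214*(8*(-4)*(6 - 3))) + 89950) = 1/((5208 + (8*(-4)*3)² + 214*(8*(-4)*3)) + 89950) = 1/((5208 + (-96)² + 214*(-96)) + 89950) = 1/((5208 + 9216 - 20544) + 89950) = 1/(-6120 + 89950) = 1/83830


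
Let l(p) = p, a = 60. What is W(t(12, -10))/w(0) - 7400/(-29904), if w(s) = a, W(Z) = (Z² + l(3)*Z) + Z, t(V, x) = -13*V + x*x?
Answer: 911713/18690 ≈ 48.781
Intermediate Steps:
t(V, x) = x² - 13*V (t(V, x) = -13*V + x² = x² - 13*V)
W(Z) = Z² + 4*Z (W(Z) = (Z² + 3*Z) + Z = Z² + 4*Z)
w(s) = 60
W(t(12, -10))/w(0) - 7400/(-29904) = (((-10)² - 13*12)*(4 + ((-10)² - 13*12)))/60 - 7400/(-29904) = ((100 - 156)*(4 + (100 - 156)))*(1/60) - 7400*(-1/29904) = -56*(4 - 56)*(1/60) + 925/3738 = -56*(-52)*(1/60) + 925/3738 = 2912*(1/60) + 925/3738 = 728/15 + 925/3738 = 911713/18690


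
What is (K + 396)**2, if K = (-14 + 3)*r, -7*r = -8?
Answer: 7203856/49 ≈ 1.4702e+5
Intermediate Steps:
r = 8/7 (r = -1/7*(-8) = 8/7 ≈ 1.1429)
K = -88/7 (K = (-14 + 3)*(8/7) = -11*8/7 = -88/7 ≈ -12.571)
(K + 396)**2 = (-88/7 + 396)**2 = (2684/7)**2 = 7203856/49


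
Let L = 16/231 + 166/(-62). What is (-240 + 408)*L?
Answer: -149416/341 ≈ -438.17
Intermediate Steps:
L = -18677/7161 (L = 16*(1/231) + 166*(-1/62) = 16/231 - 83/31 = -18677/7161 ≈ -2.6082)
(-240 + 408)*L = (-240 + 408)*(-18677/7161) = 168*(-18677/7161) = -149416/341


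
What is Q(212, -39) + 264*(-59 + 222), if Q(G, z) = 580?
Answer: 43612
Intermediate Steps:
Q(212, -39) + 264*(-59 + 222) = 580 + 264*(-59 + 222) = 580 + 264*163 = 580 + 43032 = 43612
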